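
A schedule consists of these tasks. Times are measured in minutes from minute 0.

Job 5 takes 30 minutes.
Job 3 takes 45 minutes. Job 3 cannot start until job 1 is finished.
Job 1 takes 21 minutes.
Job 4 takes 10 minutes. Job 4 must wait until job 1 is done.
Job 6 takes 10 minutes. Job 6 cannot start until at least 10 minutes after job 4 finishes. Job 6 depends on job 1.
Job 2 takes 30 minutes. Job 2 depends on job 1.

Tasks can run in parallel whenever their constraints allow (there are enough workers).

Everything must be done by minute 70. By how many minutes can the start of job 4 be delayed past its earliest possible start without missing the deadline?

Job 1 can start immediately at minute 0; it finishes at minute 21.
Job 4 cannot begin until job 1 (finishes minute 21). It runs from minute 21 to 21 + 10 = minute 31.

Working backward from the deadline:
To finish by minute 70, job 6 (duration 10) must start no later than minute 60.
Job 4 feeds into job 6 (must start by minute 60, minus 10-minute gap → minute 50); so job 4 must finish by minute 50 and therefore start by minute 40.
So job 4 can start as early as minute 21 and as late as minute 40, giving 40 − 21 = 19 minutes of slack.

19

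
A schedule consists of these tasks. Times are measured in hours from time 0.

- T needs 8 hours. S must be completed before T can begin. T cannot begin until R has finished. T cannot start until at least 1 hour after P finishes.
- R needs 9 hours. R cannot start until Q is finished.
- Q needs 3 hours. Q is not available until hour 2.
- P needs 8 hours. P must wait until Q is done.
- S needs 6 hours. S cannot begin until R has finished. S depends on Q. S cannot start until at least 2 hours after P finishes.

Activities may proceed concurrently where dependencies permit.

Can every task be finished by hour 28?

No

After its own release at hour 2, Q can start at hour 2 and finishes at hour 5.
R cannot begin until Q (finishes hour 5). It runs from hour 5 to 5 + 9 = hour 14.
P cannot begin until Q (finishes hour 5). It runs from hour 5 to 5 + 8 = hour 13.
S needs all of R (finishes hour 14); Q (finishes hour 5); P (finishes hour 13, plus 2-hour gap → hour 15). That puts its earliest start at hour 15; it finishes at 15 + 6 = hour 21.
T has to wait for S (finishes hour 21); R (finishes hour 14); P (finishes hour 13, plus 1-hour gap → hour 14). The latest of these is hour 21, so T runs hour 21 to 21 + 8 = hour 29.
The earliest everything can be done is hour 29, which is after the deadline of 28, so it is not possible.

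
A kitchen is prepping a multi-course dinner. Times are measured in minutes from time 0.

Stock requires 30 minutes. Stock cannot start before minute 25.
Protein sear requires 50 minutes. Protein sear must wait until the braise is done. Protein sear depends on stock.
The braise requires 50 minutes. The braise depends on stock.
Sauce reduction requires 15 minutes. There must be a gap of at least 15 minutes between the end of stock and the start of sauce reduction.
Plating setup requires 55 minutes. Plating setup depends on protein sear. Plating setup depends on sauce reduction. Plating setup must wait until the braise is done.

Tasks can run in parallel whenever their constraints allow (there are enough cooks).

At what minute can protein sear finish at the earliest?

155

Stock cannot begin until its own release at minute 25. It runs from minute 25 to 25 + 30 = minute 55.
The braise cannot begin until stock (finishes minute 55). It runs from minute 55 to 55 + 50 = minute 105.
Protein sear has to wait for the braise (finishes minute 105); stock (finishes minute 55). The latest of these is minute 105, so protein sear runs minute 105 to 105 + 50 = minute 155.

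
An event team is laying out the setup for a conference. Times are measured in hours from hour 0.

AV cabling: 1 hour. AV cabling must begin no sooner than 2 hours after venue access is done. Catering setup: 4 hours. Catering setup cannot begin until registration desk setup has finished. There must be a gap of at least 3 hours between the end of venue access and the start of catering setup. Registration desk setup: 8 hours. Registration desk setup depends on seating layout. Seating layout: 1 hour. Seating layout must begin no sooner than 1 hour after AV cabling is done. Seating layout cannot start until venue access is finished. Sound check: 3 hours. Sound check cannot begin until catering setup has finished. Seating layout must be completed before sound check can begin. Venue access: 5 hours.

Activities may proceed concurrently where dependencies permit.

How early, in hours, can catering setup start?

Venue access has no prerequisites, so it starts at hour 0 and finishes at hour 5.
AV cabling waits on venue access (finishes hour 5, plus 2-hour gap → hour 7), so it starts at hour 7 and finishes at 7 + 1 = hour 8.
For seating layout: AV cabling (finishes hour 8, plus 1-hour gap → hour 9); venue access (finishes hour 5). Taking the maximum gives a start of hour 9, and it finishes at 9 + 1 = hour 10.
Registration desk setup waits on seating layout (finishes hour 10), so it starts at hour 10 and finishes at 10 + 8 = hour 18.
Catering setup waits on registration desk setup (finishes hour 18); venue access (finishes hour 5, plus 3-hour gap → hour 8). The latest of these is hour 18, which is the earliest catering setup can start.

18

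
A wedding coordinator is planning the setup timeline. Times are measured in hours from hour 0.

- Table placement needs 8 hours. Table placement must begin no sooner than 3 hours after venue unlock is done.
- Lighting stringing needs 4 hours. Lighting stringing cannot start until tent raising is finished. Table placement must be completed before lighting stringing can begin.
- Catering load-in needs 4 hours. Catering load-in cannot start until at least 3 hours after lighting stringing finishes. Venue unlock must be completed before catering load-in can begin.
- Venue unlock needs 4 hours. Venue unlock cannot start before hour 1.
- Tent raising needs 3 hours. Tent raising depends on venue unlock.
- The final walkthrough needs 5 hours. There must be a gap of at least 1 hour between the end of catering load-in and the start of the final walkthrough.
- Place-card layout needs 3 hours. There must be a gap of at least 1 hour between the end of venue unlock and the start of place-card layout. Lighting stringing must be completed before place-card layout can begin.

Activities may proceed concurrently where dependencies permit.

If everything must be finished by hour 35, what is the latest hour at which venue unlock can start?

Nothing follows the final walkthrough; the deadline of hour 35 is its only limit. It must start by 35 − 5 = hour 30.
Catering load-in feeds into the final walkthrough (must start by hour 30, minus 1-hour gap → hour 29); so catering load-in must finish by hour 29 and therefore start by hour 25.
Nothing follows place-card layout; the deadline of hour 35 is its only limit. It must start by 35 − 3 = hour 32.
Lighting stringing must finish in time for catering load-in (must start by hour 25, minus 3-hour gap → hour 22); place-card layout (must start by hour 32). The tightest is hour 22, so lighting stringing must start by 22 − 4 = hour 18.
Tent raising feeds into lighting stringing (must start by hour 18); so tent raising must finish by hour 18 and therefore start by hour 15.
Since lighting stringing (must start by hour 18) depends on it, table placement must finish by hour 18. Backing off its 8-hour duration gives a latest start of hour 10.
Venue unlock must finish in time for tent raising (must start by hour 15); table placement (must start by hour 10, minus 3-hour gap → hour 7); catering load-in (must start by hour 25); place-card layout (must start by hour 32, minus 1-hour gap → hour 31). The tightest is hour 7, so venue unlock must start by 7 − 4 = hour 3.

3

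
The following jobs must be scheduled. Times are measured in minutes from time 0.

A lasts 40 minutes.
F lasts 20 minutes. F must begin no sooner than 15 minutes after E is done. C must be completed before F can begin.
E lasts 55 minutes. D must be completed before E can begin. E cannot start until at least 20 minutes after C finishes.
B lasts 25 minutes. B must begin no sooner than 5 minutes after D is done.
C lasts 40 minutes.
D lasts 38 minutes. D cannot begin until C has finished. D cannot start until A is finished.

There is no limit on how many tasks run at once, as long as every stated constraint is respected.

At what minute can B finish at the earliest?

C has no prerequisites, so it starts at minute 0 and finishes at minute 40.
A has no prerequisites, so it starts at minute 0 and finishes at minute 40.
D cannot start until C (finishes minute 40); A (finishes minute 40). The controlling bound is minute 40, so D finishes at 40 + 38 = minute 78.
After D (finishes minute 78, plus 5-minute gap → minute 83), B can start at minute 83 and finishes at minute 108.

108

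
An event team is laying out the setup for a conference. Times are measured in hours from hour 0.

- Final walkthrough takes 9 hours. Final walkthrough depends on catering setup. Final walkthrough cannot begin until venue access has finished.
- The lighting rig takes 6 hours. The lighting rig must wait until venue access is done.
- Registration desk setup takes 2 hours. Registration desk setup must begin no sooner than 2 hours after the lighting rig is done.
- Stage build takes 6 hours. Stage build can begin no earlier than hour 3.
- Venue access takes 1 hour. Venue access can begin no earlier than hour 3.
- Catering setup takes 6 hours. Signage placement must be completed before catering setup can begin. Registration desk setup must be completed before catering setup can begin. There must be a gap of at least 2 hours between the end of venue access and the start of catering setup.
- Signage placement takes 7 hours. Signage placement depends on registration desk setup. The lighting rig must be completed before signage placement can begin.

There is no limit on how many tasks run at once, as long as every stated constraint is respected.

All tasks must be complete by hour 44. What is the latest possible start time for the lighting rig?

12

To finish by hour 44, final walkthrough (duration 9) must start no later than hour 35.
Since final walkthrough (must start by hour 35) depends on it, catering setup must finish by hour 35. Backing off its 6-hour duration gives a latest start of hour 29.
Signage placement feeds into catering setup (must start by hour 29); so signage placement must finish by hour 29 and therefore start by hour 22.
Registration desk setup has several dependents: signage placement (must start by hour 22); catering setup (must start by hour 29). The earliest of those limits is hour 22, so registration desk setup must start by 22 − 2 = hour 20.
The lighting rig feeds registration desk setup (must start by hour 20, minus 2-hour gap → hour 18); signage placement (must start by hour 22). Taking the minimum, the lighting rig must finish by hour 18 and start by 18 − 6 = hour 12.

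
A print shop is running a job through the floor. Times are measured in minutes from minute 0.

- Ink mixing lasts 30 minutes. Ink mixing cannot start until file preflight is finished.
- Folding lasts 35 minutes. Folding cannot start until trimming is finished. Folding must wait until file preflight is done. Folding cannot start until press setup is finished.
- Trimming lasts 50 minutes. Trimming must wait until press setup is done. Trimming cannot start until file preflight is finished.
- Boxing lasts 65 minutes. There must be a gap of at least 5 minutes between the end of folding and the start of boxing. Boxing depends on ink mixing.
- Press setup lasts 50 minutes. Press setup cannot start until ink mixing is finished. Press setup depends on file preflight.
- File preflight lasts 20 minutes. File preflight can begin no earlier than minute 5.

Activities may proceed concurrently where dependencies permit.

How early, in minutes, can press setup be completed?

After its own release at minute 5, file preflight can start at minute 5 and finishes at minute 25.
Ink mixing waits on file preflight (finishes minute 25), so it starts at minute 25 and finishes at 25 + 30 = minute 55.
Press setup cannot start until ink mixing (finishes minute 55); file preflight (finishes minute 25). The controlling bound is minute 55, so press setup finishes at 55 + 50 = minute 105.

105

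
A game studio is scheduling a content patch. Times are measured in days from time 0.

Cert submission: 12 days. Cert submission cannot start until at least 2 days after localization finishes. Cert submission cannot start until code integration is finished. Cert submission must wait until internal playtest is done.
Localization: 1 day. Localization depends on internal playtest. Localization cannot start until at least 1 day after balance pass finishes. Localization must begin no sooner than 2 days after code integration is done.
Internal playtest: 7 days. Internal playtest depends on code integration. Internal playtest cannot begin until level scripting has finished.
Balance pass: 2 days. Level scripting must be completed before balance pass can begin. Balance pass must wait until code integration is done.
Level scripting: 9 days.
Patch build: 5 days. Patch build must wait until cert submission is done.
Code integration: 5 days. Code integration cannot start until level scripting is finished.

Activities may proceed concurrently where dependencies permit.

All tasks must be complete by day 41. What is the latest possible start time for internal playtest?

14

Patch build must finish by day 41; it takes 5 days, so it must start by 41 − 5 = day 36.
Cert submission feeds into patch build (must start by day 36); so cert submission must finish by day 36 and therefore start by day 24.
Since cert submission (must start by day 24, minus 2-day gap → day 22) depends on it, localization must finish by day 22. Backing off its 1-day duration gives a latest start of day 21.
Internal playtest has several dependents: localization (must start by day 21); cert submission (must start by day 24). The earliest of those limits is day 21, so internal playtest must start by 21 − 7 = day 14.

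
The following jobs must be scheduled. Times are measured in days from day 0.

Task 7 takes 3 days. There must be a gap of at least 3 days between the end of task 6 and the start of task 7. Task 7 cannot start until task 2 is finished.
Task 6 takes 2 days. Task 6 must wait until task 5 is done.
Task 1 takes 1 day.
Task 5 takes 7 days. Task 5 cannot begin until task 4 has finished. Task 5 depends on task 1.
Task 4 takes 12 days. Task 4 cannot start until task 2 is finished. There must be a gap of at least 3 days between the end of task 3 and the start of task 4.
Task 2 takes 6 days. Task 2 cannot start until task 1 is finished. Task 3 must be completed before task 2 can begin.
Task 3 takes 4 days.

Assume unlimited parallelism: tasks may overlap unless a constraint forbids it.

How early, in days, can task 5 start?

22

Nothing blocks task 3, so it runs from day 0 to day 4.
Task 1 has no prerequisites, so it starts at day 0 and finishes at day 1.
Task 2 has to wait for task 1 (finishes day 1); task 3 (finishes day 4). The latest of these is day 4, so task 2 runs day 4 to 4 + 6 = day 10.
For task 4: task 2 (finishes day 10); task 3 (finishes day 4, plus 3-day gap → day 7). Taking the maximum gives a start of day 10, and it finishes at 10 + 12 = day 22.
Task 5 waits on task 4 (finishes day 22); task 1 (finishes day 1). The latest of these is day 22, which is the earliest task 5 can start.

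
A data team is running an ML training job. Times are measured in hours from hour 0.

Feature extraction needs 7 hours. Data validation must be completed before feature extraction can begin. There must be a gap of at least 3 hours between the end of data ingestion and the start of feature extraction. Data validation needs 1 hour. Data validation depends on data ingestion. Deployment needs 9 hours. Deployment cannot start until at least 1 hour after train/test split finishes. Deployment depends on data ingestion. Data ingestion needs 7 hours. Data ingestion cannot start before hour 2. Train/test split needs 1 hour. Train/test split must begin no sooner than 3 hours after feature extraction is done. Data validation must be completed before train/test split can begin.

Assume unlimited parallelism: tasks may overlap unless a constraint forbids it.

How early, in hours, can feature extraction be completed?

19

Data ingestion waits on its own release at hour 2, so it starts at hour 2 and finishes at 2 + 7 = hour 9.
Data validation waits on data ingestion (finishes hour 9), so it starts at hour 9 and finishes at 9 + 1 = hour 10.
Feature extraction has to wait for data validation (finishes hour 10); data ingestion (finishes hour 9, plus 3-hour gap → hour 12). The latest of these is hour 12, so feature extraction runs hour 12 to 12 + 7 = hour 19.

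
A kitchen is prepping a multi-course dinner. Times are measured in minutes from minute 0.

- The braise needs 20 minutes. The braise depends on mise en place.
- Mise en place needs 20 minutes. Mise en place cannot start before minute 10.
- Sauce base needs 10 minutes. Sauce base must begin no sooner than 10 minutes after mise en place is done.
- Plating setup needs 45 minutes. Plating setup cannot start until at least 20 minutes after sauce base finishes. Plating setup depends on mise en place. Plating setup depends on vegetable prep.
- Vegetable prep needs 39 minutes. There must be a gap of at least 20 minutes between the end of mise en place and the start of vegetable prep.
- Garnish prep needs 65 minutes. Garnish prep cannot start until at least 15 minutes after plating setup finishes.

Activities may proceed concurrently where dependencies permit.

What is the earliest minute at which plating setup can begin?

After its own release at minute 10, mise en place can start at minute 10 and finishes at minute 30.
After mise en place (finishes minute 30, plus 20-minute gap → minute 50), vegetable prep can start at minute 50 and finishes at minute 89.
After mise en place (finishes minute 30, plus 10-minute gap → minute 40), sauce base can start at minute 40 and finishes at minute 50.
Plating setup waits on sauce base (finishes minute 50, plus 20-minute gap → minute 70); mise en place (finishes minute 30); vegetable prep (finishes minute 89). The latest of these is minute 89, which is the earliest plating setup can start.

89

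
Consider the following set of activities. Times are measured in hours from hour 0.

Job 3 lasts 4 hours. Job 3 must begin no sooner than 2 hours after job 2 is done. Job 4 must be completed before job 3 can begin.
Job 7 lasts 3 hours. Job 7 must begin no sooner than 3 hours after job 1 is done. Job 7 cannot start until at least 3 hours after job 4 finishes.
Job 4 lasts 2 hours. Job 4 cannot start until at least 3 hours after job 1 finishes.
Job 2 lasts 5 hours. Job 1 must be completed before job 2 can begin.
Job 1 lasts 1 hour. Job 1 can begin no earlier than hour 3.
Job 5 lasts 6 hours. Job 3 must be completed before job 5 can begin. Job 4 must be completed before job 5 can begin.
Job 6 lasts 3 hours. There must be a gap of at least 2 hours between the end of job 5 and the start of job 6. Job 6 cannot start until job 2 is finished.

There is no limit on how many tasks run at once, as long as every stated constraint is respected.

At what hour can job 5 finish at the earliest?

Job 1 cannot begin until its own release at hour 3. It runs from hour 3 to 3 + 1 = hour 4.
After job 1 (finishes hour 4, plus 3-hour gap → hour 7), job 4 can start at hour 7 and finishes at hour 9.
Job 2 cannot begin until job 1 (finishes hour 4). It runs from hour 4 to 4 + 5 = hour 9.
Job 3 cannot start until job 2 (finishes hour 9, plus 2-hour gap → hour 11); job 4 (finishes hour 9). The controlling bound is hour 11, so job 3 finishes at 11 + 4 = hour 15.
Job 5 needs all of job 3 (finishes hour 15); job 4 (finishes hour 9). That puts its earliest start at hour 15; it finishes at 15 + 6 = hour 21.

21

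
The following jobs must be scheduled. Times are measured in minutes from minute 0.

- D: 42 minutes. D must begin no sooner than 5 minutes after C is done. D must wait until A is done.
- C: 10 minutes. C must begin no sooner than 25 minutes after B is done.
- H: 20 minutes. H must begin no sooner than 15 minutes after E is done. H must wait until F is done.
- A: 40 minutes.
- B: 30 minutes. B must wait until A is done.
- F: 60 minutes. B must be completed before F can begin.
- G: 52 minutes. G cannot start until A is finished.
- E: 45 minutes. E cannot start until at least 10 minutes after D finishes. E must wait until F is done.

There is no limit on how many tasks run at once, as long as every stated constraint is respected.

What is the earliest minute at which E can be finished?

Nothing blocks A, so it runs from minute 0 to minute 40.
B cannot begin until A (finishes minute 40). It runs from minute 40 to 40 + 30 = minute 70.
F waits on B (finishes minute 70), so it starts at minute 70 and finishes at 70 + 60 = minute 130.
After B (finishes minute 70, plus 25-minute gap → minute 95), C can start at minute 95 and finishes at minute 105.
D has to wait for C (finishes minute 105, plus 5-minute gap → minute 110); A (finishes minute 40). The latest of these is minute 110, so D runs minute 110 to 110 + 42 = minute 152.
E cannot start until D (finishes minute 152, plus 10-minute gap → minute 162); F (finishes minute 130). The controlling bound is minute 162, so E finishes at 162 + 45 = minute 207.

207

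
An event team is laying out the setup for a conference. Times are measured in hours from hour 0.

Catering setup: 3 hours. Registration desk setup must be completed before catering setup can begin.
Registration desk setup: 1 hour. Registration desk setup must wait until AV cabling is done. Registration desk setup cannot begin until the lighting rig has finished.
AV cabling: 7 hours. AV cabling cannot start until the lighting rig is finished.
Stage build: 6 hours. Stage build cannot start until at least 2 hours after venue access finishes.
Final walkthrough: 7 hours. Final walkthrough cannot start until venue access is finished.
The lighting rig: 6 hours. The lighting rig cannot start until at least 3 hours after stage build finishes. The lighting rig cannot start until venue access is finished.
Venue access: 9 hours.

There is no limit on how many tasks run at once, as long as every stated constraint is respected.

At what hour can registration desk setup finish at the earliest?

34

Venue access has no prerequisites, so it starts at hour 0 and finishes at hour 9.
After venue access (finishes hour 9, plus 2-hour gap → hour 11), stage build can start at hour 11 and finishes at hour 17.
The lighting rig has to wait for stage build (finishes hour 17, plus 3-hour gap → hour 20); venue access (finishes hour 9). The latest of these is hour 20, so the lighting rig runs hour 20 to 20 + 6 = hour 26.
After the lighting rig (finishes hour 26), AV cabling can start at hour 26 and finishes at hour 33.
Registration desk setup has to wait for AV cabling (finishes hour 33); the lighting rig (finishes hour 26). The latest of these is hour 33, so registration desk setup runs hour 33 to 33 + 1 = hour 34.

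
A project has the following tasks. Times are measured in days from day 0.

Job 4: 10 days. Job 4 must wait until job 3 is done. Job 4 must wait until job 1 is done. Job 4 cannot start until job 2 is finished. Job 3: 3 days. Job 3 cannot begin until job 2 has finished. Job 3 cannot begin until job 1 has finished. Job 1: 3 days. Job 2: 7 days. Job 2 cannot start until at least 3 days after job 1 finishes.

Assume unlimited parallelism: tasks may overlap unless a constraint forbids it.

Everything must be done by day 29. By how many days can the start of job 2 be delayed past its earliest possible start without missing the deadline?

Job 1 can start immediately at day 0; it finishes at day 3.
Job 2 cannot begin until job 1 (finishes day 3, plus 3-day gap → day 6). It runs from day 6 to 6 + 7 = day 13.

Working backward from the deadline:
Nothing follows job 4; the deadline of day 29 is its only limit. It must start by 29 − 10 = day 19.
Since job 4 (must start by day 19) depends on it, job 3 must finish by day 19. Backing off its 3-day duration gives a latest start of day 16.
Job 2 feeds job 3 (must start by day 16); job 4 (must start by day 19). Taking the minimum, job 2 must finish by day 16 and start by 16 − 7 = day 9.
So job 2 can start as early as day 6 and as late as day 9, giving 9 − 6 = 3 days of slack.

3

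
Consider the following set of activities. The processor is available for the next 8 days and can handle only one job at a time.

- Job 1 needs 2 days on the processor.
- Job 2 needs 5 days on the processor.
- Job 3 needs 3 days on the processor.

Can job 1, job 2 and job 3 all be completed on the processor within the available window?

Running back to back, the jobs need 2 + 5 + 3 = 10 days on the processor.
Since 10 > 8, they cannot all fit.

No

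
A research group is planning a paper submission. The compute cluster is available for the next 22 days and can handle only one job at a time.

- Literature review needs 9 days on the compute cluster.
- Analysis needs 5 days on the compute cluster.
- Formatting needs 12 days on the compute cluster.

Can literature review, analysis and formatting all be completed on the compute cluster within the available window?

Running back to back, the jobs need 9 + 5 + 12 = 26 days on the compute cluster.
Since 26 > 22, they cannot all fit.

No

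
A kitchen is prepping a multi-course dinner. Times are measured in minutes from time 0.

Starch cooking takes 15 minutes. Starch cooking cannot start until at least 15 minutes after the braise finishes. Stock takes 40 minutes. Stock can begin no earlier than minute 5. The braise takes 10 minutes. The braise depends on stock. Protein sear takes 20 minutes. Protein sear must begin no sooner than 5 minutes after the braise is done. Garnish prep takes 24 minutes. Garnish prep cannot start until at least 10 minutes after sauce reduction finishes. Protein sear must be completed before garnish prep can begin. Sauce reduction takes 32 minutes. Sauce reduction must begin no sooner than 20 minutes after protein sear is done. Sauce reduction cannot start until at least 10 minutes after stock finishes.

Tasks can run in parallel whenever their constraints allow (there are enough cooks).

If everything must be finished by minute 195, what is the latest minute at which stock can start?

Garnish prep must finish by minute 195; it takes 24 minutes, so it must start by 195 − 24 = minute 171.
Sauce reduction feeds into garnish prep (must start by minute 171, minus 10-minute gap → minute 161); so sauce reduction must finish by minute 161 and therefore start by minute 129.
Protein sear must finish in time for sauce reduction (must start by minute 129, minus 20-minute gap → minute 109); garnish prep (must start by minute 171). The tightest is minute 109, so protein sear must start by 109 − 20 = minute 89.
To finish by minute 195, starch cooking (duration 15) must start no later than minute 180.
The braise has several dependents: protein sear (must start by minute 89, minus 5-minute gap → minute 84); starch cooking (must start by minute 180, minus 15-minute gap → minute 165). The earliest of those limits is minute 84, so the braise must start by 84 − 10 = minute 74.
Stock must finish in time for the braise (must start by minute 74); sauce reduction (must start by minute 129, minus 10-minute gap → minute 119). The tightest is minute 74, so stock must start by 74 − 40 = minute 34.

34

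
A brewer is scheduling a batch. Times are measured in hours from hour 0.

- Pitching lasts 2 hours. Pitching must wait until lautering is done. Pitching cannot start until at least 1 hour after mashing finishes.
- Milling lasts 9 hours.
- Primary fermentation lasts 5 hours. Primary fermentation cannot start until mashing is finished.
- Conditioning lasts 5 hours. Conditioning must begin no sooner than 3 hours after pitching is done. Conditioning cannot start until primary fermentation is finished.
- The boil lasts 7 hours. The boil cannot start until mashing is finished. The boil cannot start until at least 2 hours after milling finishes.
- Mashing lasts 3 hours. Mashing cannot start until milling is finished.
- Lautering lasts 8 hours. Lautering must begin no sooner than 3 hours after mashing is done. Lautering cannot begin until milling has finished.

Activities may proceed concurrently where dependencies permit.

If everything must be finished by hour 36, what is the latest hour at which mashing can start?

To finish by hour 36, conditioning (duration 5) must start no later than hour 31.
Pitching must finish before conditioning (must start by hour 31, minus 3-hour gap → hour 28). With a 2-hour duration, pitching must start by 28 − 2 = hour 26.
Lautering must finish before pitching (must start by hour 26). With an 8-hour duration, lautering must start by 26 − 8 = hour 18.
Nothing follows the boil; the deadline of hour 36 is its only limit. It must start by 36 − 7 = hour 29.
Primary fermentation must finish before conditioning (must start by hour 31). With a 5-hour duration, primary fermentation must start by 31 − 5 = hour 26.
For mashing: lautering (must start by hour 18, minus 3-hour gap → hour 15); the boil (must start by hour 29); pitching (must start by hour 26, minus 1-hour gap → hour 25); primary fermentation (must start by hour 26). The most restrictive is hour 15; with a 3-hour duration, mashing must start by hour 12.

12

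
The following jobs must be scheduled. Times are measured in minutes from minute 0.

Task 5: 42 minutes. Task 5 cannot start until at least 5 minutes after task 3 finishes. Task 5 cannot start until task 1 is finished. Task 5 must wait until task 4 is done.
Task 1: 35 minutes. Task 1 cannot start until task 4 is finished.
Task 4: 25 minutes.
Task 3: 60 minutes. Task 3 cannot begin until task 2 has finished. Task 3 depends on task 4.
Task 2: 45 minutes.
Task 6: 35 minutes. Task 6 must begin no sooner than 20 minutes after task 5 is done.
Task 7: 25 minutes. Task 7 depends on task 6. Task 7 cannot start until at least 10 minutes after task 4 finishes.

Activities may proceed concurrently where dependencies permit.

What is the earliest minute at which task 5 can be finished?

152

Task 4 has no prerequisites, so it starts at minute 0 and finishes at minute 25.
After task 4 (finishes minute 25), task 1 can start at minute 25 and finishes at minute 60.
Nothing blocks task 2, so it runs from minute 0 to minute 45.
For task 3: task 2 (finishes minute 45); task 4 (finishes minute 25). Taking the maximum gives a start of minute 45, and it finishes at 45 + 60 = minute 105.
Task 5 has to wait for task 3 (finishes minute 105, plus 5-minute gap → minute 110); task 1 (finishes minute 60); task 4 (finishes minute 25). The latest of these is minute 110, so task 5 runs minute 110 to 110 + 42 = minute 152.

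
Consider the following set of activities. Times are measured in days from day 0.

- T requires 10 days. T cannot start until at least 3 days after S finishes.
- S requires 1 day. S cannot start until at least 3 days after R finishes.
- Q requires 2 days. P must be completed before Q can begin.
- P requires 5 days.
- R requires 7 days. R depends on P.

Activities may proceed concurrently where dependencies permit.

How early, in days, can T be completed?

P can start immediately at day 0; it finishes at day 5.
R waits on P (finishes day 5), so it starts at day 5 and finishes at 5 + 7 = day 12.
S waits on R (finishes day 12, plus 3-day gap → day 15), so it starts at day 15 and finishes at 15 + 1 = day 16.
T waits on S (finishes day 16, plus 3-day gap → day 19), so it starts at day 19 and finishes at 19 + 10 = day 29.

29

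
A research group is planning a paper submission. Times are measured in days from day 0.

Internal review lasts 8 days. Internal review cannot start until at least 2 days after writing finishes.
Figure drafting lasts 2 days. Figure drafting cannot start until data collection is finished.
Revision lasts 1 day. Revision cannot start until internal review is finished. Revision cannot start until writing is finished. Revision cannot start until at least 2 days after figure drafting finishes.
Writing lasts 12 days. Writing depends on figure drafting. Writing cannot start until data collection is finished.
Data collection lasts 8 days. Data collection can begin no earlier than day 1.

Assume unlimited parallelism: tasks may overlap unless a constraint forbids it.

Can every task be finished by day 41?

Data collection cannot begin until its own release at day 1. It runs from day 1 to 1 + 8 = day 9.
Figure drafting cannot begin until data collection (finishes day 9). It runs from day 9 to 9 + 2 = day 11.
For writing: figure drafting (finishes day 11); data collection (finishes day 9). Taking the maximum gives a start of day 11, and it finishes at 11 + 12 = day 23.
Internal review cannot begin until writing (finishes day 23, plus 2-day gap → day 25). It runs from day 25 to 25 + 8 = day 33.
For revision: internal review (finishes day 33); writing (finishes day 23); figure drafting (finishes day 11, plus 2-day gap → day 13). Taking the maximum gives a start of day 33, and it finishes at 33 + 1 = day 34.
Every task is finished by day 34, which is no later than the deadline of 41, so the schedule is feasible.

Yes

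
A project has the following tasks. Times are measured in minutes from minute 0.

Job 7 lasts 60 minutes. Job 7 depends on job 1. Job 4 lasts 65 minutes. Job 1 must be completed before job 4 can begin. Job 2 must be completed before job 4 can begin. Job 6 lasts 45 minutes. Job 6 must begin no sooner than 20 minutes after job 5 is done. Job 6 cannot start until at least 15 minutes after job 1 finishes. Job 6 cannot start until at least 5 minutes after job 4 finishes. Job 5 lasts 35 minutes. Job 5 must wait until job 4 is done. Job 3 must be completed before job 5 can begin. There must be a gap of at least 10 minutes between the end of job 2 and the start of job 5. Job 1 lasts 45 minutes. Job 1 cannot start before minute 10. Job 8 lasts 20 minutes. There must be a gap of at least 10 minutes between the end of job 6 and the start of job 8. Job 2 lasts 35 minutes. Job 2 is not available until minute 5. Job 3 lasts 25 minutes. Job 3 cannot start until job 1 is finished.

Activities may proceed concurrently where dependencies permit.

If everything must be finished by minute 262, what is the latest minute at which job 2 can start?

32

Nothing follows job 8; the deadline of minute 262 is its only limit. It must start by 262 − 20 = minute 242.
Since job 8 (must start by minute 242, minus 10-minute gap → minute 232) depends on it, job 6 must finish by minute 232. Backing off its 45-minute duration gives a latest start of minute 187.
Job 5 must finish before job 6 (must start by minute 187, minus 20-minute gap → minute 167). With a 35-minute duration, job 5 must start by 167 − 35 = minute 132.
Job 4 must finish in time for job 5 (must start by minute 132); job 6 (must start by minute 187, minus 5-minute gap → minute 182). The tightest is minute 132, so job 4 must start by 132 − 65 = minute 67.
Job 2 must finish in time for job 4 (must start by minute 67); job 5 (must start by minute 132, minus 10-minute gap → minute 122). The tightest is minute 67, so job 2 must start by 67 − 35 = minute 32.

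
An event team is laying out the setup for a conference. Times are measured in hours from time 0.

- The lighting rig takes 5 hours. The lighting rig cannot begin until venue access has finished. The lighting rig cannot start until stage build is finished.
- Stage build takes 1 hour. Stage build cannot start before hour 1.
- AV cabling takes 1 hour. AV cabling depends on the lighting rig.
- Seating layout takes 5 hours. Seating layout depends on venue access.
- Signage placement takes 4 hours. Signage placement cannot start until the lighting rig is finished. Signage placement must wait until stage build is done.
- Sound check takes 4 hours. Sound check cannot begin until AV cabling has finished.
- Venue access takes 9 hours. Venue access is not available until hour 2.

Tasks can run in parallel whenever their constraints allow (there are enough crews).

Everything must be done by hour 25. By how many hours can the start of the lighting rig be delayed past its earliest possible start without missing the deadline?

After its own release at hour 1, stage build can start at hour 1 and finishes at hour 2.
Venue access cannot begin until its own release at hour 2. It runs from hour 2 to 2 + 9 = hour 11.
The lighting rig has to wait for venue access (finishes hour 11); stage build (finishes hour 2). The latest of these is hour 11, so the lighting rig runs hour 11 to 11 + 5 = hour 16.

Working backward from the deadline:
To finish by hour 25, sound check (duration 4) must start no later than hour 21.
AV cabling feeds into sound check (must start by hour 21); so AV cabling must finish by hour 21 and therefore start by hour 20.
Signage placement must finish by hour 25; it takes 4 hours, so it must start by 25 − 4 = hour 21.
For the lighting rig: AV cabling (must start by hour 20); signage placement (must start by hour 21). The most restrictive is hour 20; with a 5-hour duration, the lighting rig must start by hour 15.
So the lighting rig can start as early as hour 11 and as late as hour 15, giving 15 − 11 = 4 hours of slack.

4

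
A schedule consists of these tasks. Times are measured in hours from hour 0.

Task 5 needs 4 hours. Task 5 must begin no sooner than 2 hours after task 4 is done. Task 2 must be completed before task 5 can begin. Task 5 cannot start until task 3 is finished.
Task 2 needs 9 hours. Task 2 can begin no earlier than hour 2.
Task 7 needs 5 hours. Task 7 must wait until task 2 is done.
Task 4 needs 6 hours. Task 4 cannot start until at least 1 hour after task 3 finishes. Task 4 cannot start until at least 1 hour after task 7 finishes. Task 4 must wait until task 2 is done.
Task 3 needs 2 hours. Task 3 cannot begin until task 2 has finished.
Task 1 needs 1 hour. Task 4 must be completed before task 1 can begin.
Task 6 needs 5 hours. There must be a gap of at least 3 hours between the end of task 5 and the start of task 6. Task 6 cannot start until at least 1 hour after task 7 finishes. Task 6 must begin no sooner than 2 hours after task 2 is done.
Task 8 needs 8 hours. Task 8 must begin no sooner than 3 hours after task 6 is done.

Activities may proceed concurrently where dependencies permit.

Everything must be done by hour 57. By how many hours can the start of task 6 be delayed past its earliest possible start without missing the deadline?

Task 2 cannot begin until its own release at hour 2. It runs from hour 2 to 2 + 9 = hour 11.
Task 7 cannot begin until task 2 (finishes hour 11). It runs from hour 11 to 11 + 5 = hour 16.
Task 3 waits on task 2 (finishes hour 11), so it starts at hour 11 and finishes at 11 + 2 = hour 13.
Task 4 cannot start until task 3 (finishes hour 13, plus 1-hour gap → hour 14); task 7 (finishes hour 16, plus 1-hour gap → hour 17); task 2 (finishes hour 11). The controlling bound is hour 17, so task 4 finishes at 17 + 6 = hour 23.
Task 5 has to wait for task 4 (finishes hour 23, plus 2-hour gap → hour 25); task 2 (finishes hour 11); task 3 (finishes hour 13). The latest of these is hour 25, so task 5 runs hour 25 to 25 + 4 = hour 29.
Task 6 needs all of task 5 (finishes hour 29, plus 3-hour gap → hour 32); task 7 (finishes hour 16, plus 1-hour gap → hour 17); task 2 (finishes hour 11, plus 2-hour gap → hour 13). That puts its earliest start at hour 32; it finishes at 32 + 5 = hour 37.

Working backward from the deadline:
Task 8 has no dependents, so it just needs to finish by hour 57. Starting by 57 − 8 = hour 49 achieves that.
Task 6 must finish before task 8 (must start by hour 49, minus 3-hour gap → hour 46). With a 5-hour duration, task 6 must start by 46 − 5 = hour 41.
So task 6 can start as early as hour 32 and as late as hour 41, giving 41 − 32 = 9 hours of slack.

9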